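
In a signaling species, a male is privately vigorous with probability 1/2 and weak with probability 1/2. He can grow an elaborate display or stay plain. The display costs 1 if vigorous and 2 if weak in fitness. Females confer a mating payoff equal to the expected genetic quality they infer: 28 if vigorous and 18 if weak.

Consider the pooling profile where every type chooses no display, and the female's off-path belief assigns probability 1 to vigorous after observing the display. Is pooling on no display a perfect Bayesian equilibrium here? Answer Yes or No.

No

On path, the female holds the prior and pays 1/2·28 + 1/2·18 = 23. Off path (the display), believing vigorous, it pays 28.
vigorous: no display nets 23; the display nets 28 − 1 = 27. vigorous would deviate.
weak: no display nets 23; the display nets 28 − 2 = 26. weak would deviate.
A type deviates, so pooling fails.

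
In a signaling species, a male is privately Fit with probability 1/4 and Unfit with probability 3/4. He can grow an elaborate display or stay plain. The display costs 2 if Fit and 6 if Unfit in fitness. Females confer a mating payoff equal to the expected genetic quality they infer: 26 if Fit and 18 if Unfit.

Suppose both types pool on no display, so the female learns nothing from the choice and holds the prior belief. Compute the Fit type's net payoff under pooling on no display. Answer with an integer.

20

Pooled mating payoff = 1/4·26 + 3/4·18 = 20.
Fit pays no cost for no display, so net payoff = 20.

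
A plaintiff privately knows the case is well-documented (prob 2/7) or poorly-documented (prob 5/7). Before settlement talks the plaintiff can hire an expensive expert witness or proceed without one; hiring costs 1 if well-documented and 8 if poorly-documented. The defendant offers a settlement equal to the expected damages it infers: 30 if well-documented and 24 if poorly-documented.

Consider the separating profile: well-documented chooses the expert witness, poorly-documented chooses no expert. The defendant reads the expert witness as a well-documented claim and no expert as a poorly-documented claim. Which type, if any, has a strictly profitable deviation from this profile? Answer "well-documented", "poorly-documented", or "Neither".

Neither

The expert witness pays 30; no expert pays 24.
well-documented: assigned the expert witness, nets 30 − 1 = 29; deviating to no expert nets 24.
poorly-documented: assigned no expert, nets 24; deviating to the expert witness nets 30 − 8 = 22.
Both types strictly prefer their assigned action; no profitable deviation.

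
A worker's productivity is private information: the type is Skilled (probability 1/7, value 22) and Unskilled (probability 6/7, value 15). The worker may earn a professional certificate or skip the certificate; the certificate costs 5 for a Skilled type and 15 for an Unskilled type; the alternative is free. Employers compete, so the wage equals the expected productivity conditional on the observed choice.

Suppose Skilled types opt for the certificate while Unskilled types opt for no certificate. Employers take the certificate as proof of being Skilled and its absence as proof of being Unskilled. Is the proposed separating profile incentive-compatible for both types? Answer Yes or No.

Yes

Under these beliefs, the certificate earns wage 22 and no certificate earns wage 15.
Skilled: the certificate nets 22 − 5 = 17; no certificate nets 15. Skilled prefers the certificate.
Unskilled: the certificate nets 22 − 15 = 7; no certificate nets 15. Unskilled prefers no certificate.
Neither type deviates, so the separating profile is an equilibrium.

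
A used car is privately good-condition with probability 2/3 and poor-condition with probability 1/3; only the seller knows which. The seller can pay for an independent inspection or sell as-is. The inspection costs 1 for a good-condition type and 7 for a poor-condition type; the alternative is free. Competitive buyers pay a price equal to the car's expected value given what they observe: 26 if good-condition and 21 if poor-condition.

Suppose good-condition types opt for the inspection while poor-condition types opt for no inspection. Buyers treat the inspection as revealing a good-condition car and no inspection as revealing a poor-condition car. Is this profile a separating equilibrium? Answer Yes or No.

Under these beliefs, the inspection earns price 26 and no inspection earns price 21.
good-condition: the inspection nets 26 − 1 = 25; no inspection nets 21. good-condition prefers the inspection.
poor-condition: the inspection nets 26 − 7 = 19; no inspection nets 21. poor-condition prefers no inspection.
Neither type deviates, so the separating profile is an equilibrium.

Yes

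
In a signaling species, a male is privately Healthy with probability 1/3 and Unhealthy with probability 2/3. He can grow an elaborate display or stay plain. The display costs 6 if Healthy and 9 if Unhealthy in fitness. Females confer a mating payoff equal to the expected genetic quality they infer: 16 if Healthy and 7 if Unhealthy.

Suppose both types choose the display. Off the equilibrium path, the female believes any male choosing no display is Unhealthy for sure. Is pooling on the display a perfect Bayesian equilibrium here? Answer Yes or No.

No

On path, the female holds the prior and pays 1/3·16 + 2/3·7 = 10. Off path (no display), believing Unhealthy, it pays 7.
Healthy: the display nets 10 − 6 = 4; no display nets 7. Healthy would deviate.
Unhealthy: the display nets 10 − 9 = 1; no display nets 7. Unhealthy would deviate.
A type deviates, so pooling fails.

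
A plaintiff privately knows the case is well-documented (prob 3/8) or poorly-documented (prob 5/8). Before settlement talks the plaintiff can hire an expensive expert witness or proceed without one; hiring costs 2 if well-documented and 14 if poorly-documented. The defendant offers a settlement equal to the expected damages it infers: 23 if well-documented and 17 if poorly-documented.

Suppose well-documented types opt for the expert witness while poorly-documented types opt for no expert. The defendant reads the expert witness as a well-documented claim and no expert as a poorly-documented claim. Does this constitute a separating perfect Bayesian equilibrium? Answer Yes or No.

Under these beliefs, the expert witness earns settlement 23 and no expert earns settlement 17.
well-documented: the expert witness nets 23 − 2 = 21; no expert nets 17. well-documented prefers the expert witness.
poorly-documented: the expert witness nets 23 − 14 = 9; no expert nets 17. poorly-documented prefers no expert.
Neither type deviates, so the separating profile is an equilibrium.

Yes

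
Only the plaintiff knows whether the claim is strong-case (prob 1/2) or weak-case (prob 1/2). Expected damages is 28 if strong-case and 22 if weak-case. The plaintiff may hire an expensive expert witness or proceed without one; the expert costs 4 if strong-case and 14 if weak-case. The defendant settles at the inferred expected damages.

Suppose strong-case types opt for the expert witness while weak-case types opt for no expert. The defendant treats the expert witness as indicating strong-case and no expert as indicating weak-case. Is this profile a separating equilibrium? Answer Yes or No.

Yes

Under these beliefs, the expert witness earns settlement 28 and no expert earns settlement 22.
strong-case: the expert witness nets 28 − 4 = 24; no expert nets 22. strong-case prefers the expert witness.
weak-case: the expert witness nets 28 − 14 = 14; no expert nets 22. weak-case prefers no expert.
Neither type deviates, so the separating profile is an equilibrium.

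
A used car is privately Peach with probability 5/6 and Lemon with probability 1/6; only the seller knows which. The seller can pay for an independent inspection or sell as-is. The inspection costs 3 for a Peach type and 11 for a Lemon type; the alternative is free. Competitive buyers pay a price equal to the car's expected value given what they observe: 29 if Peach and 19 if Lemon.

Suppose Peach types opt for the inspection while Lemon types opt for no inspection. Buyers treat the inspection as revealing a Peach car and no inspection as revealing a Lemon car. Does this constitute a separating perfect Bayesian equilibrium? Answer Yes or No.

Under these beliefs, the inspection earns price 29 and no inspection earns price 19.
Peach: the inspection nets 29 − 3 = 26; no inspection nets 19. Peach prefers the inspection.
Lemon: the inspection nets 29 − 11 = 18; no inspection nets 19. Lemon prefers no inspection.
Neither type deviates, so the separating profile is an equilibrium.

Yes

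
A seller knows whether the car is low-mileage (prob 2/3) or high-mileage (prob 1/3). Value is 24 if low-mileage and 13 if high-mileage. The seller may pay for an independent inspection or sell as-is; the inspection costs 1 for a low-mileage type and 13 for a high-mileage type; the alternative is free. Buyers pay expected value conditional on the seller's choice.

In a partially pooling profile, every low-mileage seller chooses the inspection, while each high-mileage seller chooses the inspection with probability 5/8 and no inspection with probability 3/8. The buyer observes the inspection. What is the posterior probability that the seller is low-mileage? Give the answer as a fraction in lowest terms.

P(the inspection) = (2/3)·1 + (1/3)·(5/8) = 7/8.
By Bayes' rule, P(low-mileage | the inspection) = (2/3) / (7/8) = 16/21.

16/21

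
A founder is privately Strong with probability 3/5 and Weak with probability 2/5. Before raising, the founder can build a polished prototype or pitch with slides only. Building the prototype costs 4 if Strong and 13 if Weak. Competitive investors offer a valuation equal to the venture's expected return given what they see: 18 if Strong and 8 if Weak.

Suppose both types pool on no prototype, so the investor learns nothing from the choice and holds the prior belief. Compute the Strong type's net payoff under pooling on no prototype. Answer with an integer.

14

Pooled valuation = 3/5·18 + 2/5·8 = 14.
Strong pays no cost for no prototype, so net payoff = 14.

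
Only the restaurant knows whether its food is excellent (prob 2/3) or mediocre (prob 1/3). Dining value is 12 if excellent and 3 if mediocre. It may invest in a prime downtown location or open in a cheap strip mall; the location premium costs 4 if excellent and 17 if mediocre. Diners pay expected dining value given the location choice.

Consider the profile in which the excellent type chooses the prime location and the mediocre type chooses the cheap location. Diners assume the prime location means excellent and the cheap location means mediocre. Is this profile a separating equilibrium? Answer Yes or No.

Under these beliefs, the prime location earns price premium 12 and the cheap location earns price premium 3.
excellent: the prime location nets 12 − 4 = 8; the cheap location nets 3. excellent prefers the prime location.
mediocre: the prime location nets 12 − 17 = -5; the cheap location nets 3. mediocre prefers the cheap location.
Neither type deviates, so the separating profile is an equilibrium.

Yes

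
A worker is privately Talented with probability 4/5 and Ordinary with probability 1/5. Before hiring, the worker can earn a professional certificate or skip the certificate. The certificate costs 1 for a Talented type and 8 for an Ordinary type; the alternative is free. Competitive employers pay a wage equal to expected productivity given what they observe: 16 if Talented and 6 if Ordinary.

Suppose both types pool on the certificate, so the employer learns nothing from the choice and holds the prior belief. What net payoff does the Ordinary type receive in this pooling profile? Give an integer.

6

Pooled wage = 4/5·16 + 1/5·6 = 14.
Ordinary pays cost 8 for the certificate, so net payoff = 14 − 8 = 6.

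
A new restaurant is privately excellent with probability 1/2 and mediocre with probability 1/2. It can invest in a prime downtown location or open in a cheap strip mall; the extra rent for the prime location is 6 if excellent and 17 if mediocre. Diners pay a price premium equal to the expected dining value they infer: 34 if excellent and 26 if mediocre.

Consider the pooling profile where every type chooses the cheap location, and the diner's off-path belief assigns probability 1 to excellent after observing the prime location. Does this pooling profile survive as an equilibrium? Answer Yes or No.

Yes

On path, the diner holds the prior and pays 1/2·34 + 1/2·26 = 30. Off path (the prime location), believing excellent, it pays 34.
excellent: the cheap location nets 30; the prime location nets 34 − 6 = 28. excellent stays.
mediocre: the cheap location nets 30; the prime location nets 34 − 17 = 17. mediocre stays.
No type deviates, so pooling is sustained.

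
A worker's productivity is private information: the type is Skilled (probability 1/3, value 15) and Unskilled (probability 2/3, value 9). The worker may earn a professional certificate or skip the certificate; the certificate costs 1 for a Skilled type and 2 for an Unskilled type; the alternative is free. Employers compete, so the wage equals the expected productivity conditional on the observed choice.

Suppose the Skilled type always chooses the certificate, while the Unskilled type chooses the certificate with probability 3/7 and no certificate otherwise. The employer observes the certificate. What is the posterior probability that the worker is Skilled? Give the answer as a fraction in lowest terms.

P(the certificate) = (1/3)·1 + (2/3)·(3/7) = 13/21.
By Bayes' rule, P(Skilled | the certificate) = (1/3) / (13/21) = 7/13.

7/13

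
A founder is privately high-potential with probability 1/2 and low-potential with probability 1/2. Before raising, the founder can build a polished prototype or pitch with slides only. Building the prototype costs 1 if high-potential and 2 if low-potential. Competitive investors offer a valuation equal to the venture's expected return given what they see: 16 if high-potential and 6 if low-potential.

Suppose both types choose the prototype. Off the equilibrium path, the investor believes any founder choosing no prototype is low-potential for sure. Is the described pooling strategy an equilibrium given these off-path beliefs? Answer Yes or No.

On path, the investor holds the prior and pays 1/2·16 + 1/2·6 = 11. Off path (no prototype), believing low-potential, it pays 6.
high-potential: the prototype nets 11 − 1 = 10; no prototype nets 6. high-potential stays.
low-potential: the prototype nets 11 − 2 = 9; no prototype nets 6. low-potential stays.
No type deviates, so pooling is sustained.

Yes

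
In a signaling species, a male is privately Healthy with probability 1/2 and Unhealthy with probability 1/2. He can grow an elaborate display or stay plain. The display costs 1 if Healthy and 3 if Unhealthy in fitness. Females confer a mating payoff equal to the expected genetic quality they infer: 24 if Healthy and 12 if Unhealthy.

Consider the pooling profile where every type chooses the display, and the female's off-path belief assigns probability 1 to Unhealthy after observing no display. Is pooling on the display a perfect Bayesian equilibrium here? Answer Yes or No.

Yes

On path, the female holds the prior and pays 1/2·24 + 1/2·12 = 18. Off path (no display), believing Unhealthy, it pays 12.
Healthy: the display nets 18 − 1 = 17; no display nets 12. Healthy stays.
Unhealthy: the display nets 18 − 3 = 15; no display nets 12. Unhealthy stays.
No type deviates, so pooling is sustained.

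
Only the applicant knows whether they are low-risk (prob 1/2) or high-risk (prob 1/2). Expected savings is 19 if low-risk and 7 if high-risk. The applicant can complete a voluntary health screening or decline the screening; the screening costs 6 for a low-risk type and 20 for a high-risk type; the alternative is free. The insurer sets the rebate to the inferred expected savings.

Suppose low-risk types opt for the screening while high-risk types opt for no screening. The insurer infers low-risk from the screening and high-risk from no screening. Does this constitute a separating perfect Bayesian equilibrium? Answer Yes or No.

Yes

Under these beliefs, the screening earns rebate 19 and no screening earns rebate 7.
low-risk: the screening nets 19 − 6 = 13; no screening nets 7. low-risk prefers the screening.
high-risk: the screening nets 19 − 20 = -1; no screening nets 7. high-risk prefers no screening.
Neither type deviates, so the separating profile is an equilibrium.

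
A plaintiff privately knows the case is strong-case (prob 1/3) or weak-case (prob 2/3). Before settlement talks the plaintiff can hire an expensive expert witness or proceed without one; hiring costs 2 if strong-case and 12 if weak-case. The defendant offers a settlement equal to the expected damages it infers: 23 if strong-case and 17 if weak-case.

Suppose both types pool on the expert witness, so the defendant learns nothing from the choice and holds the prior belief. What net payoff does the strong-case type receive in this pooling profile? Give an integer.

17

Pooled settlement = 1/3·23 + 2/3·17 = 19.
strong-case pays cost 2 for the expert witness, so net payoff = 19 − 2 = 17.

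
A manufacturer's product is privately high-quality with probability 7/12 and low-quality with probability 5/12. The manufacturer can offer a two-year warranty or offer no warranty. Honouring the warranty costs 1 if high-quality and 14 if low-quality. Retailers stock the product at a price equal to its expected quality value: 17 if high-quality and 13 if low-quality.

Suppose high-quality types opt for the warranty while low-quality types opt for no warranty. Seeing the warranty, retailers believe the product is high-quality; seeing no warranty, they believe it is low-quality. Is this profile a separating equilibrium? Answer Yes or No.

Yes

Under these beliefs, the warranty earns price 17 and no warranty earns price 13.
high-quality: the warranty nets 17 − 1 = 16; no warranty nets 13. high-quality prefers the warranty.
low-quality: the warranty nets 17 − 14 = 3; no warranty nets 13. low-quality prefers no warranty.
Neither type deviates, so the separating profile is an equilibrium.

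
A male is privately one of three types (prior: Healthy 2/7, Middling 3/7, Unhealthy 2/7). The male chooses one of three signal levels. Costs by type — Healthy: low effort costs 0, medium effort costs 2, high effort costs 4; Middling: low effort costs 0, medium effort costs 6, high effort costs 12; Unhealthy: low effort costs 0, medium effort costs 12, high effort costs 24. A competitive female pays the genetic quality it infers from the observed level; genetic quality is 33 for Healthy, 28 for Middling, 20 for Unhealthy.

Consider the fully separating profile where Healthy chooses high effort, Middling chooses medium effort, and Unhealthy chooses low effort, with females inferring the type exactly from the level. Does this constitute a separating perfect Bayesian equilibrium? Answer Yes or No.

Yes

Separating mating payoffs: high effort → 33, medium effort → 28, low effort → 20.
Healthy (assigned high effort): low effort: 20 − 0 = 20; medium effort: 28 − 2 = 26; high effort: 33 − 4 = 29. Healthy stays.
Middling (assigned medium effort): low effort: 20 − 0 = 20; medium effort: 28 − 6 = 22; high effort: 33 − 12 = 21. Middling stays.
Unhealthy (assigned low effort): low effort: 20 − 0 = 20; medium effort: 28 − 12 = 16; high effort: 33 − 24 = 9. Unhealthy stays.
Every type prefers its assigned level; separation holds.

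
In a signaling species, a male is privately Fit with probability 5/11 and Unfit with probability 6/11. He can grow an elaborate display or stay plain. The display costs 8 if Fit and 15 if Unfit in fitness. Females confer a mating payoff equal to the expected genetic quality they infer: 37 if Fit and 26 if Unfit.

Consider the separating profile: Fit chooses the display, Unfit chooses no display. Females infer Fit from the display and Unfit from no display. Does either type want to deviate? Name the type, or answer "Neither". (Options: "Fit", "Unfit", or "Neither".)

Neither

The display pays 37; no display pays 26.
Fit: assigned the display, nets 37 − 8 = 29; deviating to no display nets 26.
Unfit: assigned no display, nets 26; deviating to the display nets 37 − 15 = 22.
Both types strictly prefer their assigned action; no profitable deviation.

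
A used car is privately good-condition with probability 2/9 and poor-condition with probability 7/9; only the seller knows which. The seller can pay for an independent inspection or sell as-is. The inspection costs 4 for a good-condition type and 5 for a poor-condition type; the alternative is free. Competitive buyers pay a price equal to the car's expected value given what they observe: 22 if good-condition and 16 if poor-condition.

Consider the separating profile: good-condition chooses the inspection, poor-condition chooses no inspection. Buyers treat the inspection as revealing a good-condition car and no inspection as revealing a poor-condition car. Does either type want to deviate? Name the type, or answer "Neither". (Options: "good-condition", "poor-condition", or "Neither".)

The inspection pays 22; no inspection pays 16.
good-condition: assigned the inspection, nets 22 − 4 = 18; deviating to no inspection nets 16.
poor-condition: assigned no inspection, nets 16; deviating to the inspection nets 22 − 5 = 17.
The poor-condition type gains 1 by deviating.

poor-condition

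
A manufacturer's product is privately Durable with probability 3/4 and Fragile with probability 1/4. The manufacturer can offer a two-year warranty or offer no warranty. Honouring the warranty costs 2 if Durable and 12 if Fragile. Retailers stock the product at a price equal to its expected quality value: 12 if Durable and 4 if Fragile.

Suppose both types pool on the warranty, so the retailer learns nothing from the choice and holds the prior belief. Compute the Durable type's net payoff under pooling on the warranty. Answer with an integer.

8

Pooled price = 3/4·12 + 1/4·4 = 10.
Durable pays cost 2 for the warranty, so net payoff = 10 − 2 = 8.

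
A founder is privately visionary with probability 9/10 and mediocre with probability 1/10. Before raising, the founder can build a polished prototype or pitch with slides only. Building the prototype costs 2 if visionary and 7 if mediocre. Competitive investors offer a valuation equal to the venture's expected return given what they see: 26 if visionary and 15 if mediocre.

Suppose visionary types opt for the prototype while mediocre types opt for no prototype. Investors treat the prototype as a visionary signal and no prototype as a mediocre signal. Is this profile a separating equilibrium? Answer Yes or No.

Under these beliefs, the prototype earns valuation 26 and no prototype earns valuation 15.
visionary: the prototype nets 26 − 2 = 24; no prototype nets 15. visionary prefers the prototype.
mediocre: the prototype nets 26 − 7 = 19; no prototype nets 15. mediocre would deviate to the prototype.
mediocre has a profitable deviation, so the profile is not an equilibrium.

No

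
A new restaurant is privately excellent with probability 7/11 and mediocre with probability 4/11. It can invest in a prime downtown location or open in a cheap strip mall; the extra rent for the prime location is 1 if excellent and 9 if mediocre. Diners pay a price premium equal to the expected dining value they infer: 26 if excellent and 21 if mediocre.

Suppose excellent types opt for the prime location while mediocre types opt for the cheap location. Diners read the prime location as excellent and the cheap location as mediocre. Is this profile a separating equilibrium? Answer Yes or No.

Yes

Under these beliefs, the prime location earns price premium 26 and the cheap location earns price premium 21.
excellent: the prime location nets 26 − 1 = 25; the cheap location nets 21. excellent prefers the prime location.
mediocre: the prime location nets 26 − 9 = 17; the cheap location nets 21. mediocre prefers the cheap location.
Neither type deviates, so the separating profile is an equilibrium.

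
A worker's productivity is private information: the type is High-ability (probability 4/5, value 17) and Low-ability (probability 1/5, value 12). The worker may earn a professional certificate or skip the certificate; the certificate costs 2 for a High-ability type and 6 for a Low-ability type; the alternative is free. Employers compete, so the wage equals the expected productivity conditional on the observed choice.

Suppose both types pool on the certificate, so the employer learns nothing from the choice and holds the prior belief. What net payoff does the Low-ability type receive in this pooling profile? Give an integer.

Pooled wage = 4/5·17 + 1/5·12 = 16.
Low-ability pays cost 6 for the certificate, so net payoff = 16 − 6 = 10.

10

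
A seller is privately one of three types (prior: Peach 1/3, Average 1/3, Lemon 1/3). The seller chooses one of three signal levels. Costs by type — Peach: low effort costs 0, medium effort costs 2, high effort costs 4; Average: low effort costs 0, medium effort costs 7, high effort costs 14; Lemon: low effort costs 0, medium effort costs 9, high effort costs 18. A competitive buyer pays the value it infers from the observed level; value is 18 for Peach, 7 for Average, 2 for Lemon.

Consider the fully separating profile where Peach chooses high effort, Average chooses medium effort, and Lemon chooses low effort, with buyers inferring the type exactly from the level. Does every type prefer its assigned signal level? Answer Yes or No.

Separating prices: high effort → 18, medium effort → 7, low effort → 2.
Peach (assigned high effort): low effort: 2 − 0 = 2; medium effort: 7 − 2 = 5; high effort: 18 − 4 = 14. Peach stays.
Average (assigned medium effort): low effort: 2 − 0 = 2; medium effort: 7 − 7 = 0; high effort: 18 − 14 = 4. Average prefers high effort.
Lemon (assigned low effort): low effort: 2 − 0 = 2; medium effort: 7 − 9 = -2; high effort: 18 − 18 = 0. Lemon stays.
At least one type deviates; the separating profile fails.

No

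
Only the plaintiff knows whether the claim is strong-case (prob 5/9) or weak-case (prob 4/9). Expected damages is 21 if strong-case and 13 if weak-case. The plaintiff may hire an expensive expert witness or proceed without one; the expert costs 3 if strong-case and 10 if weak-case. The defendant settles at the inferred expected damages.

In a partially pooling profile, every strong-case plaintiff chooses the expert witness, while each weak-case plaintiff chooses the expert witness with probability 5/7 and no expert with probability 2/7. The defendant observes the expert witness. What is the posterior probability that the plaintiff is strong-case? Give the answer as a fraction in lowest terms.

P(the expert witness) = (5/9)·1 + (4/9)·(5/7) = 55/63.
By Bayes' rule, P(strong-case | the expert witness) = (5/9) / (55/63) = 7/11.

7/11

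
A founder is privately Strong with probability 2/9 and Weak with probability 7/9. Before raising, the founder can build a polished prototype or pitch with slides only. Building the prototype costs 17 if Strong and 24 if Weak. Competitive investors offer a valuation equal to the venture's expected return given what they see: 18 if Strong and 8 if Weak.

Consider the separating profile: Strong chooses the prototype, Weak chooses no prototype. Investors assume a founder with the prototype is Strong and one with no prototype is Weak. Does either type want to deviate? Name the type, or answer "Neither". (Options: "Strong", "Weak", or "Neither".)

Strong

The prototype pays 18; no prototype pays 8.
Strong: assigned the prototype, nets 18 − 17 = 1; deviating to no prototype nets 8.
Weak: assigned no prototype, nets 8; deviating to the prototype nets 18 − 24 = -6.
The Strong type gains 7 by deviating.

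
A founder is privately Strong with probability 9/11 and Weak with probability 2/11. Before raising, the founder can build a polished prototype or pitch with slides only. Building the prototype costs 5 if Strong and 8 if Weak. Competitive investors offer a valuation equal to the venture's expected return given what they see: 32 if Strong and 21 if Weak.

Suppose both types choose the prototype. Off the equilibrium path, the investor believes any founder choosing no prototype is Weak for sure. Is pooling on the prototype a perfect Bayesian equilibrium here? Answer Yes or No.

On path, the investor holds the prior and pays 9/11·32 + 2/11·21 = 30. Off path (no prototype), believing Weak, it pays 21.
Strong: the prototype nets 30 − 5 = 25; no prototype nets 21. Strong stays.
Weak: the prototype nets 30 − 8 = 22; no prototype nets 21. Weak stays.
No type deviates, so pooling is sustained.

Yes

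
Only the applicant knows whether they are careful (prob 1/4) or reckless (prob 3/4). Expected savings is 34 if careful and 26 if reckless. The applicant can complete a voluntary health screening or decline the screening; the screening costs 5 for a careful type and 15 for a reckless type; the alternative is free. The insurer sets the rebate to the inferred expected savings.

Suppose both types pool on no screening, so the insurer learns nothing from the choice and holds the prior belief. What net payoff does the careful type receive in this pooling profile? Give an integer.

28

Pooled rebate = 1/4·34 + 3/4·26 = 28.
careful pays no cost for no screening, so net payoff = 28.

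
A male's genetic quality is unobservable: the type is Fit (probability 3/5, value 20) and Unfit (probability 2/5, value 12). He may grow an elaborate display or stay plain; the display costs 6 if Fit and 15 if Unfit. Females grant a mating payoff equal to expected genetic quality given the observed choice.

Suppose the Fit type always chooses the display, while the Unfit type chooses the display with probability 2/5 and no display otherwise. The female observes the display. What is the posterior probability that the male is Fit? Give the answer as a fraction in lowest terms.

P(the display) = (3/5)·1 + (2/5)·(2/5) = 19/25.
By Bayes' rule, P(Fit | the display) = (3/5) / (19/25) = 15/19.

15/19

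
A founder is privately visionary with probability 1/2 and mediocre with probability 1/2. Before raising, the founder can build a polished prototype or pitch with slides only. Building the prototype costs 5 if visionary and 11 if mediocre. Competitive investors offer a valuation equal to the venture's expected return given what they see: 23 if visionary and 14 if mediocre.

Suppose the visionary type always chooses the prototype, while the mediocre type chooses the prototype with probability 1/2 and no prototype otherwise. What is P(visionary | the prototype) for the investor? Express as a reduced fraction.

2/3

P(the prototype) = (1/2)·1 + (1/2)·(1/2) = 3/4.
By Bayes' rule, P(visionary | the prototype) = (1/2) / (3/4) = 2/3.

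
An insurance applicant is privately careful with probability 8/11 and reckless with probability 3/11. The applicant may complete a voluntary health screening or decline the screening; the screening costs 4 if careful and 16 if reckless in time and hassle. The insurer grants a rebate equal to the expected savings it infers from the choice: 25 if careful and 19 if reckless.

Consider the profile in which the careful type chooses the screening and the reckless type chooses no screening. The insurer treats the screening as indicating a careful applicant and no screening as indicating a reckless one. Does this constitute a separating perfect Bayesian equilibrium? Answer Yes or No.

Under these beliefs, the screening earns rebate 25 and no screening earns rebate 19.
careful: the screening nets 25 − 4 = 21; no screening nets 19. careful prefers the screening.
reckless: the screening nets 25 − 16 = 9; no screening nets 19. reckless prefers no screening.
Neither type deviates, so the separating profile is an equilibrium.

Yes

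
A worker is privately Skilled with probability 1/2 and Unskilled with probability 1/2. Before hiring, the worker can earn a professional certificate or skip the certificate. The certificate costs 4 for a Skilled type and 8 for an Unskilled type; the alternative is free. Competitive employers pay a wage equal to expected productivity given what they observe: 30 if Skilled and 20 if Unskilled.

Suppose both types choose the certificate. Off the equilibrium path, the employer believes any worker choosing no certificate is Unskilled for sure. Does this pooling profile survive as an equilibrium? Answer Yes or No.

On path, the employer holds the prior and pays 1/2·30 + 1/2·20 = 25. Off path (no certificate), believing Unskilled, it pays 20.
Skilled: the certificate nets 25 − 4 = 21; no certificate nets 20. Skilled stays.
Unskilled: the certificate nets 25 − 8 = 17; no certificate nets 20. Unskilled would deviate.
A type deviates, so pooling fails.

No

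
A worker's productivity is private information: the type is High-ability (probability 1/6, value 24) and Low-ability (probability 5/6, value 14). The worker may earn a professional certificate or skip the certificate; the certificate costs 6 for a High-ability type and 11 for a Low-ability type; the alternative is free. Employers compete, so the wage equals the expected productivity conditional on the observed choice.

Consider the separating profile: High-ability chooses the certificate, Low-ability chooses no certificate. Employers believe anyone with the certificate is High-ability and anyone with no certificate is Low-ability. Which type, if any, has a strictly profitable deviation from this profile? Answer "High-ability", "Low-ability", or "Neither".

Neither

The certificate pays 24; no certificate pays 14.
High-ability: assigned the certificate, nets 24 − 6 = 18; deviating to no certificate nets 14.
Low-ability: assigned no certificate, nets 14; deviating to the certificate nets 24 − 11 = 13.
Both types strictly prefer their assigned action; no profitable deviation.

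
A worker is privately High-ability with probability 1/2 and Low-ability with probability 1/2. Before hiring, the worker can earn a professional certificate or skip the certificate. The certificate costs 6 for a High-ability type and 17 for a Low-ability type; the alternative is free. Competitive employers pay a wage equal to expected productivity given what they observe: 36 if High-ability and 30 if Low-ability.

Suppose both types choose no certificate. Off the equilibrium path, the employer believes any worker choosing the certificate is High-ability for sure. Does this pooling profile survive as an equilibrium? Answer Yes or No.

Yes

On path, the employer holds the prior and pays 1/2·36 + 1/2·30 = 33. Off path (the certificate), believing High-ability, it pays 36.
High-ability: no certificate nets 33; the certificate nets 36 − 6 = 30. High-ability stays.
Low-ability: no certificate nets 33; the certificate nets 36 − 17 = 19. Low-ability stays.
No type deviates, so pooling is sustained.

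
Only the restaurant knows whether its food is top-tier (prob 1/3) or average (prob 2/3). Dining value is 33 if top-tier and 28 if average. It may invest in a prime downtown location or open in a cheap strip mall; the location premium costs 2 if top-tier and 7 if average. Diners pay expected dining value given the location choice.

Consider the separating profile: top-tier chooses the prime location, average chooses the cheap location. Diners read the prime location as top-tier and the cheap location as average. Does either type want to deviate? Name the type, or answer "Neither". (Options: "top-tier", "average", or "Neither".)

Neither

The prime location pays 33; the cheap location pays 28.
top-tier: assigned the prime location, nets 33 − 2 = 31; deviating to the cheap location nets 28.
average: assigned the cheap location, nets 28; deviating to the prime location nets 33 − 7 = 26.
Both types strictly prefer their assigned action; no profitable deviation.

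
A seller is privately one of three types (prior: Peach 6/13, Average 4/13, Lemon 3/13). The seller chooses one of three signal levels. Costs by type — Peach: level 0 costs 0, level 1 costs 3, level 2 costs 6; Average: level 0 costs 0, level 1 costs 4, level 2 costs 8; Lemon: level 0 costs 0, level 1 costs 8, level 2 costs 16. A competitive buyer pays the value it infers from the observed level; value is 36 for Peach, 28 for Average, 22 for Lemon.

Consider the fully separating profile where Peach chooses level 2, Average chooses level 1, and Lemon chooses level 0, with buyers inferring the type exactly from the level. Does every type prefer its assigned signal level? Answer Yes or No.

Separating prices: level 2 → 36, level 1 → 28, level 0 → 22.
Peach (assigned level 2): level 0: 22 − 0 = 22; level 1: 28 − 3 = 25; level 2: 36 − 6 = 30. Peach stays.
Average (assigned level 1): level 0: 22 − 0 = 22; level 1: 28 − 4 = 24; level 2: 36 − 8 = 28. Average prefers level 2.
Lemon (assigned level 0): level 0: 22 − 0 = 22; level 1: 28 − 8 = 20; level 2: 36 − 16 = 20. Lemon stays.
At least one type deviates; the separating profile fails.

No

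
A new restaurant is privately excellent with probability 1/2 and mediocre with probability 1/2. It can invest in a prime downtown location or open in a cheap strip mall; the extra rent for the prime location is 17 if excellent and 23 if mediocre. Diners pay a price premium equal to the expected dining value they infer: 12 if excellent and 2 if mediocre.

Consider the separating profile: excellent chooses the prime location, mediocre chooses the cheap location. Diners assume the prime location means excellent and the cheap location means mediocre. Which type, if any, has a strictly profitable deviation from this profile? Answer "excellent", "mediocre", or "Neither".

The prime location pays 12; the cheap location pays 2.
excellent: assigned the prime location, nets 12 − 17 = -5; deviating to the cheap location nets 2.
mediocre: assigned the cheap location, nets 2; deviating to the prime location nets 12 − 23 = -11.
The excellent type gains 7 by deviating.

excellent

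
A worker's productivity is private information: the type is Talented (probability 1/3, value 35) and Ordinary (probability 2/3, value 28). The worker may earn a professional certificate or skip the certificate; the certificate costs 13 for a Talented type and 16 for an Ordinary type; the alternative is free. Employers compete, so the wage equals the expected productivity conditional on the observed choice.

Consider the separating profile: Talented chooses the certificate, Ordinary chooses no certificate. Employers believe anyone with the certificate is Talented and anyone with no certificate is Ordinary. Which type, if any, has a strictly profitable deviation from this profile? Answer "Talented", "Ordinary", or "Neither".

Talented

The certificate pays 35; no certificate pays 28.
Talented: assigned the certificate, nets 35 − 13 = 22; deviating to no certificate nets 28.
Ordinary: assigned no certificate, nets 28; deviating to the certificate nets 35 − 16 = 19.
The Talented type gains 6 by deviating.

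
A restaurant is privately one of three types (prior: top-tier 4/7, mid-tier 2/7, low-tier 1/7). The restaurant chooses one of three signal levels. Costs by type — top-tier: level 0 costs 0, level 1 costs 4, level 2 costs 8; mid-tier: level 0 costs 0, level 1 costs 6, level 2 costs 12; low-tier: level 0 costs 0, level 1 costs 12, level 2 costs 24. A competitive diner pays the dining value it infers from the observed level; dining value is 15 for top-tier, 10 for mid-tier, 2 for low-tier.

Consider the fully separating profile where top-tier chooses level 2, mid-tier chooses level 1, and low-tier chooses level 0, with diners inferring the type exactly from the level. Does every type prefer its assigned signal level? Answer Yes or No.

Separating price premiums: level 2 → 15, level 1 → 10, level 0 → 2.
top-tier (assigned level 2): level 0: 2 − 0 = 2; level 1: 10 − 4 = 6; level 2: 15 − 8 = 7. top-tier stays.
mid-tier (assigned level 1): level 0: 2 − 0 = 2; level 1: 10 − 6 = 4; level 2: 15 − 12 = 3. mid-tier stays.
low-tier (assigned level 0): level 0: 2 − 0 = 2; level 1: 10 − 12 = -2; level 2: 15 − 24 = -9. low-tier stays.
Every type prefers its assigned level; separation holds.

Yes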